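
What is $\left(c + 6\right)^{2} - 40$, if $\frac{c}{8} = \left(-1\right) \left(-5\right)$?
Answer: $2076$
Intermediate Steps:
$c = 40$ ($c = 8 \left(\left(-1\right) \left(-5\right)\right) = 8 \cdot 5 = 40$)
$\left(c + 6\right)^{2} - 40 = \left(40 + 6\right)^{2} - 40 = 46^{2} - 40 = 2116 - 40 = 2076$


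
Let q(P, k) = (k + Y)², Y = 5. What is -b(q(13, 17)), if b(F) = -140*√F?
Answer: 3080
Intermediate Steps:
q(P, k) = (5 + k)² (q(P, k) = (k + 5)² = (5 + k)²)
-b(q(13, 17)) = -(-140)*√((5 + 17)²) = -(-140)*√(22²) = -(-140)*√484 = -(-140)*22 = -1*(-3080) = 3080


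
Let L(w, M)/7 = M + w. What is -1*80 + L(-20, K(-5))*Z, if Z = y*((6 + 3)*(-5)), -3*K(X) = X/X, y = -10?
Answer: -64130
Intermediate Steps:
K(X) = -1/3 (K(X) = -X/(3*X) = -1/3*1 = -1/3)
L(w, M) = 7*M + 7*w (L(w, M) = 7*(M + w) = 7*M + 7*w)
Z = 450 (Z = -10*(6 + 3)*(-5) = -90*(-5) = -10*(-45) = 450)
-1*80 + L(-20, K(-5))*Z = -1*80 + (7*(-1/3) + 7*(-20))*450 = -80 + (-7/3 - 140)*450 = -80 - 427/3*450 = -80 - 64050 = -64130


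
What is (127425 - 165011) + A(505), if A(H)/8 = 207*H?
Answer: 798694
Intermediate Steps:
A(H) = 1656*H (A(H) = 8*(207*H) = 1656*H)
(127425 - 165011) + A(505) = (127425 - 165011) + 1656*505 = -37586 + 836280 = 798694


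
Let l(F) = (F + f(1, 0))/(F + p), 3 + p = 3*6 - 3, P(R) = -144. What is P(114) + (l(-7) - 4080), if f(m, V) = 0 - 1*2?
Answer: -21129/5 ≈ -4225.8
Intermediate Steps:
f(m, V) = -2 (f(m, V) = 0 - 2 = -2)
p = 12 (p = -3 + (3*6 - 3) = -3 + (18 - 3) = -3 + 15 = 12)
l(F) = (-2 + F)/(12 + F) (l(F) = (F - 2)/(F + 12) = (-2 + F)/(12 + F))
P(114) + (l(-7) - 4080) = -144 + ((-2 - 7)/(12 - 7) - 4080) = -144 + (-9/5 - 4080) = -144 - 20409/5 = -21129/5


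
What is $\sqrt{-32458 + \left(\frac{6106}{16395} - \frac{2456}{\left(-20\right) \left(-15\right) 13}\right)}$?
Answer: $\frac{i \sqrt{163829549106886}}{71045} \approx 180.16 i$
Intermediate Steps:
$\sqrt{-32458 + \left(\frac{6106}{16395} - \frac{2456}{\left(-20\right) \left(-15\right) 13}\right)} = \sqrt{-32458 + \left(6106 \cdot \frac{1}{16395} - \frac{2456}{300 \cdot 13}\right)} = \sqrt{-32458 + \left(\frac{6106}{16395} - \frac{2456}{3900}\right)} = \sqrt{-32458 + \left(\frac{6106}{16395} - \frac{614}{975}\right)} = \sqrt{-32458 - \frac{91404}{355225}} = \sqrt{- \frac{11529984454}{355225}} = \frac{i \sqrt{163829549106886}}{71045}$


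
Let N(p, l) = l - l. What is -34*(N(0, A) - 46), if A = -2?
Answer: 1564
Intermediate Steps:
N(p, l) = 0
-34*(N(0, A) - 46) = -34*(0 - 46) = -34*(-46) = 1564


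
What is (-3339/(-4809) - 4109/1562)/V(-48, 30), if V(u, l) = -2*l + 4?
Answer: 692603/20031088 ≈ 0.034576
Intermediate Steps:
V(u, l) = 4 - 2*l
(-3339/(-4809) - 4109/1562)/V(-48, 30) = (-3339/(-4809) - 4109/1562)/(4 - 2*30) = (-3339*(-1/4809) - 4109*1/1562)/(4 - 60) = (159/229 - 4109/1562)/(-56) = -692603/357698*(-1/56) = 692603/20031088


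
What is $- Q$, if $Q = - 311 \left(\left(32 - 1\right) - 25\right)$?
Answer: $1866$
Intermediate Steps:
$Q = -1866$ ($Q = - 311 \left(31 - 25\right) = \left(-311\right) 6 = -1866$)
$- Q = \left(-1\right) \left(-1866\right) = 1866$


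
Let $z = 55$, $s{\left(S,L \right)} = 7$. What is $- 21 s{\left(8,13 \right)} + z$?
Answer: $-92$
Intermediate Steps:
$- 21 s{\left(8,13 \right)} + z = \left(-21\right) 7 + 55 = -147 + 55 = -92$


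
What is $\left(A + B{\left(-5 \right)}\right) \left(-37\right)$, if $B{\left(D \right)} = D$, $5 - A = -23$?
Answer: $-851$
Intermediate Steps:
$A = 28$ ($A = 5 - -23 = 5 + 23 = 28$)
$\left(A + B{\left(-5 \right)}\right) \left(-37\right) = \left(28 - 5\right) \left(-37\right) = 23 \left(-37\right) = -851$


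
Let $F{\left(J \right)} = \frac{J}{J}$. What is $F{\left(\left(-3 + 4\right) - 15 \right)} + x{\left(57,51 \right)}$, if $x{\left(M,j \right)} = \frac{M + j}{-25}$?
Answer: $- \frac{83}{25} \approx -3.32$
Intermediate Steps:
$x{\left(M,j \right)} = - \frac{M}{25} - \frac{j}{25}$ ($x{\left(M,j \right)} = \left(M + j\right) \left(- \frac{1}{25}\right) = - \frac{M}{25} - \frac{j}{25}$)
$F{\left(J \right)} = 1$
$F{\left(\left(-3 + 4\right) - 15 \right)} + x{\left(57,51 \right)} = 1 - \frac{108}{25} = - \frac{83}{25}$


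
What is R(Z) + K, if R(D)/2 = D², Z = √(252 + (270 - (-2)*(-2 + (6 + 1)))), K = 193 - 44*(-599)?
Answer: 27613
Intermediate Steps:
K = 26549 (K = 193 + 26356 = 26549)
Z = 2*√133 (Z = √(252 + (270 - (-2)*(-2 + 7))) = √(252 + (270 - (-2)*5)) = √(252 + (270 - 1*(-10))) = √(252 + (270 + 10)) = √(252 + 280) = √532 = 2*√133 ≈ 23.065)
R(D) = 2*D²
R(Z) + K = 2*(2*√133)² + 26549 = 2*532 + 26549 = 1064 + 26549 = 27613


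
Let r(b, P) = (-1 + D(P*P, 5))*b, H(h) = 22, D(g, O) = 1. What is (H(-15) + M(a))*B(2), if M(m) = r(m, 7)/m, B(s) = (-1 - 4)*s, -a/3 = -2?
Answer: -220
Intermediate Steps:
a = 6 (a = -3*(-2) = 6)
r(b, P) = 0 (r(b, P) = (-1 + 1)*b = 0*b = 0)
B(s) = -5*s
M(m) = 0 (M(m) = 0/m = 0)
(H(-15) + M(a))*B(2) = (22 + 0)*(-5*2) = 22*(-10) = -220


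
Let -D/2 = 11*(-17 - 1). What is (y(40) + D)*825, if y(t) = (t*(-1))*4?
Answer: 194700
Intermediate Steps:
D = 396 (D = -22*(-17 - 1) = -22*(-18) = -2*(-198) = 396)
y(t) = -4*t (y(t) = -t*4 = -4*t)
(y(40) + D)*825 = (-4*40 + 396)*825 = (-160 + 396)*825 = 236*825 = 194700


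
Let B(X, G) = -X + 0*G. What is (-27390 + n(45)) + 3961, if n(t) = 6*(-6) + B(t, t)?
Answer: -23510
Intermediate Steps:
B(X, G) = -X (B(X, G) = -X + 0 = -X)
n(t) = -36 - t (n(t) = 6*(-6) - t = -36 - t)
(-27390 + n(45)) + 3961 = (-27390 + (-36 - 1*45)) + 3961 = (-27390 + (-36 - 45)) + 3961 = (-27390 - 81) + 3961 = -27471 + 3961 = -23510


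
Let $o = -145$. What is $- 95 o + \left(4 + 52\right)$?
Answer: $13831$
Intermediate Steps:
$- 95 o + \left(4 + 52\right) = \left(-95\right) \left(-145\right) + \left(4 + 52\right) = 13775 + 56 = 13831$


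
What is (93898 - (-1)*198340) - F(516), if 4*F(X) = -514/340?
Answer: 198722097/680 ≈ 2.9224e+5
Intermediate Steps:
F(X) = -257/680 (F(X) = (-514/340)/4 = (-514*1/340)/4 = (¼)*(-257/170) = -257/680)
(93898 - (-1)*198340) - F(516) = (93898 - (-1)*198340) - 1*(-257/680) = (93898 - 1*(-198340)) + 257/680 = (93898 + 198340) + 257/680 = 292238 + 257/680 = 198722097/680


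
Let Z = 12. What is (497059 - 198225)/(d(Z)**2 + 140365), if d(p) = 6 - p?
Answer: 298834/140401 ≈ 2.1284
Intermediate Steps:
(497059 - 198225)/(d(Z)**2 + 140365) = (497059 - 198225)/((6 - 1*12)**2 + 140365) = 298834/((6 - 12)**2 + 140365) = 298834/((-6)**2 + 140365) = 298834/(36 + 140365) = 298834/140401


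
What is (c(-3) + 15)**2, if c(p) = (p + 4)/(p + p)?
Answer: 7921/36 ≈ 220.03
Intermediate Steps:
c(p) = (4 + p)/(2*p) (c(p) = (4 + p)/((2*p)) = (4 + p)*(1/(2*p)) = (4 + p)/(2*p))
(c(-3) + 15)**2 = ((1/2)*(4 - 3)/(-3) + 15)**2 = ((1/2)*(-1/3)*1 + 15)**2 = (-1/6 + 15)**2 = (89/6)**2 = 7921/36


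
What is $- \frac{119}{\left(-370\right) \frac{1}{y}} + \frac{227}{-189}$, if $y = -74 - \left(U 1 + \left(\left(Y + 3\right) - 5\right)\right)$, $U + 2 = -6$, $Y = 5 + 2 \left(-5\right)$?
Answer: $- \frac{1410959}{69930} \approx -20.177$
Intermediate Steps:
$Y = -5$ ($Y = 5 - 10 = -5$)
$U = -8$ ($U = -2 - 6 = -8$)
$y = -59$ ($y = -74 - \left(\left(-8\right) 1 + \left(\left(-5 + 3\right) - 5\right)\right) = -74 - \left(-8 - 7\right) = -74 - -15 = -74 + 15 = -59$)
$- \frac{119}{\left(-370\right) \frac{1}{y}} + \frac{227}{-189} = - \frac{119}{\left(-370\right) \frac{1}{-59}} + \frac{227}{-189} = - \frac{119}{\left(-370\right) \left(- \frac{1}{59}\right)} + 227 \left(- \frac{1}{189}\right) = - \frac{119}{\frac{370}{59}} - \frac{227}{189} = \left(-119\right) \frac{59}{370} - \frac{227}{189} = - \frac{7021}{370} - \frac{227}{189} = - \frac{1410959}{69930}$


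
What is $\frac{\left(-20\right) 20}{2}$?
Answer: $-200$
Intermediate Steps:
$\frac{\left(-20\right) 20}{2} = \left(-400\right) \frac{1}{2} = -200$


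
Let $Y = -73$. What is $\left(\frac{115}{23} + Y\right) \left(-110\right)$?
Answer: $7480$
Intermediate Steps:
$\left(\frac{115}{23} + Y\right) \left(-110\right) = \left(\frac{115}{23} - 73\right) \left(-110\right) = \left(115 \cdot \frac{1}{23} - 73\right) \left(-110\right) = \left(5 - 73\right) \left(-110\right) = \left(-68\right) \left(-110\right) = 7480$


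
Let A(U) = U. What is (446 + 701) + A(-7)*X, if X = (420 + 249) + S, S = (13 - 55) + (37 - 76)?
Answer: -2969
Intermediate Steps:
S = -81 (S = -42 - 39 = -81)
X = 588 (X = (420 + 249) - 81 = 669 - 81 = 588)
(446 + 701) + A(-7)*X = (446 + 701) - 7*588 = 1147 - 4116 = -2969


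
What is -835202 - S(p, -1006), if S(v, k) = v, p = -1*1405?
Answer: -833797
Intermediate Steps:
p = -1405
-835202 - S(p, -1006) = -835202 - 1*(-1405) = -835202 + 1405 = -833797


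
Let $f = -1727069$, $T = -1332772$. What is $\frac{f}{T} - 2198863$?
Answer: $- \frac{2930581311167}{1332772} \approx -2.1989 \cdot 10^{6}$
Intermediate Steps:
$\frac{f}{T} - 2198863 = - \frac{1727069}{-1332772} - 2198863 = \left(-1727069\right) \left(- \frac{1}{1332772}\right) - 2198863 = \frac{1727069}{1332772} - 2198863 = - \frac{2930581311167}{1332772}$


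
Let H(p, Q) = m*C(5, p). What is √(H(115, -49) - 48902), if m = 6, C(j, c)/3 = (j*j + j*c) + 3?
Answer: 4*I*√2378 ≈ 195.06*I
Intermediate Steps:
C(j, c) = 9 + 3*j² + 3*c*j (C(j, c) = 3*((j*j + j*c) + 3) = 3*((j² + c*j) + 3) = 3*(3 + j² + c*j) = 9 + 3*j² + 3*c*j)
H(p, Q) = 504 + 90*p (H(p, Q) = 6*(9 + 3*5² + 3*p*5) = 6*(9 + 3*25 + 15*p) = 6*(9 + 75 + 15*p) = 6*(84 + 15*p) = 504 + 90*p)
√(H(115, -49) - 48902) = √((504 + 90*115) - 48902) = √((504 + 10350) - 48902) = √(10854 - 48902) = √(-38048) = 4*I*√2378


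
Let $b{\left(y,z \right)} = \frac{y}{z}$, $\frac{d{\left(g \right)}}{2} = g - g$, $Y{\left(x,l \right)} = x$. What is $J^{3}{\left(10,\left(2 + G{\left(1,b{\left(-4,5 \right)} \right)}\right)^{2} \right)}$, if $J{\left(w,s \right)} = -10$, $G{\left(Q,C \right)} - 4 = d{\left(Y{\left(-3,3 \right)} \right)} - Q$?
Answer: $-1000$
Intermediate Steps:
$d{\left(g \right)} = 0$ ($d{\left(g \right)} = 2 \left(g - g\right) = 2 \cdot 0 = 0$)
$G{\left(Q,C \right)} = 4 - Q$ ($G{\left(Q,C \right)} = 4 + \left(0 - Q\right) = 4 - Q$)
$J^{3}{\left(10,\left(2 + G{\left(1,b{\left(-4,5 \right)} \right)}\right)^{2} \right)} = \left(-10\right)^{3} = -1000$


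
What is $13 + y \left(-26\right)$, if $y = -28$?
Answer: $741$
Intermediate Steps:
$13 + y \left(-26\right) = 13 - -728 = 13 + 728 = 741$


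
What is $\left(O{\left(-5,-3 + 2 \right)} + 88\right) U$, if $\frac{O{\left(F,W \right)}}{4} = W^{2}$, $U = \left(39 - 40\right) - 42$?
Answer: $-3956$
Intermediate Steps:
$U = -43$ ($U = \left(39 - 40\right) - 42 = -1 - 42 = -43$)
$O{\left(F,W \right)} = 4 W^{2}$
$\left(O{\left(-5,-3 + 2 \right)} + 88\right) U = \left(4 \left(-3 + 2\right)^{2} + 88\right) \left(-43\right) = \left(4 \left(-1\right)^{2} + 88\right) \left(-43\right) = \left(4 \cdot 1 + 88\right) \left(-43\right) = \left(4 + 88\right) \left(-43\right) = 92 \left(-43\right) = -3956$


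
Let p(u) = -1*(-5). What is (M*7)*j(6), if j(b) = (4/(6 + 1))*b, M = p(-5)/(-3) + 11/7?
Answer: -16/7 ≈ -2.2857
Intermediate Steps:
p(u) = 5
M = -2/21 (M = 5/(-3) + 11/7 = 5*(-⅓) + 11*(⅐) = -5/3 + 11/7 = -2/21 ≈ -0.095238)
j(b) = 4*b/7 (j(b) = (4/7)*b = ((⅐)*4)*b = 4*b/7)
(M*7)*j(6) = (-2/21*7)*((4/7)*6) = -⅔*24/7 = -16/7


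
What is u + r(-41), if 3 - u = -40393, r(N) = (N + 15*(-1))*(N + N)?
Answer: 44988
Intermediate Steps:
r(N) = 2*N*(-15 + N) (r(N) = (N - 15)*(2*N) = (-15 + N)*(2*N) = 2*N*(-15 + N))
u = 40396 (u = 3 - 1*(-40393) = 3 + 40393 = 40396)
u + r(-41) = 40396 + 2*(-41)*(-15 - 41) = 40396 + 2*(-41)*(-56) = 40396 + 4592 = 44988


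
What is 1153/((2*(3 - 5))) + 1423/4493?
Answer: -5174737/17972 ≈ -287.93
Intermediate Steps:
1153/((2*(3 - 5))) + 1423/4493 = 1153/((2*(-2))) + 1423*(1/4493) = 1153/(-4) + 1423/4493 = 1153*(-1/4) + 1423/4493 = -1153/4 + 1423/4493 = -5174737/17972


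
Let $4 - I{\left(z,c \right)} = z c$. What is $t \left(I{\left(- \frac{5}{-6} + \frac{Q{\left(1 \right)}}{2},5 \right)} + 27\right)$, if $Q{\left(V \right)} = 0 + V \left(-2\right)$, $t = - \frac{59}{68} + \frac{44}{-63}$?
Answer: $- \frac{1281419}{25704} \approx -49.853$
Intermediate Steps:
$t = - \frac{6709}{4284}$ ($t = \left(-59\right) \frac{1}{68} + 44 \left(- \frac{1}{63}\right) = - \frac{59}{68} - \frac{44}{63} = - \frac{6709}{4284} \approx -1.5661$)
$Q{\left(V \right)} = - 2 V$ ($Q{\left(V \right)} = 0 - 2 V = - 2 V$)
$I{\left(z,c \right)} = 4 - c z$ ($I{\left(z,c \right)} = 4 - z c = 4 - c z$)
$t \left(I{\left(- \frac{5}{-6} + \frac{Q{\left(1 \right)}}{2},5 \right)} + 27\right) = - \frac{6709 \left(\left(4 - 5 \left(- \frac{5}{-6} + \frac{\left(-2\right) 1}{2}\right)\right) + 27\right)}{4284} = - \frac{6709 \left(\left(4 - 5 \left(\left(-5\right) \left(- \frac{1}{6}\right) - 1\right)\right) + 27\right)}{4284} = - \frac{6709 \left(\left(4 - 5 \left(\frac{5}{6} - 1\right)\right) + 27\right)}{4284} = - \frac{6709 \left(\left(4 - 5 \left(- \frac{1}{6}\right)\right) + 27\right)}{4284} = - \frac{6709 \left(\left(4 + \frac{5}{6}\right) + 27\right)}{4284} = - \frac{6709 \left(\frac{29}{6} + 27\right)}{4284} = \left(- \frac{6709}{4284}\right) \frac{191}{6} = - \frac{1281419}{25704}$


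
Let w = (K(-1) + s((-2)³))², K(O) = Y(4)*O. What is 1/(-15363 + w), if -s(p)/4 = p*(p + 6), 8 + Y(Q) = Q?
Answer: -1/11763 ≈ -8.5012e-5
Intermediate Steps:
Y(Q) = -8 + Q
K(O) = -4*O (K(O) = (-8 + 4)*O = -4*O)
s(p) = -4*p*(6 + p) (s(p) = -4*p*(p + 6) = -4*p*(6 + p))
w = 3600 (w = (-4*(-1) - 4*(-2)³*(6 + (-2)³))² = (4 - 4*(-8)*(6 - 8))² = (4 - 4*(-8)*(-2))² = (4 - 64)² = (-60)² = 3600)
1/(-15363 + w) = 1/(-15363 + 3600) = 1/(-11763) = -1/11763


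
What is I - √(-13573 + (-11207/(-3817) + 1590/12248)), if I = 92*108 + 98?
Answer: 10034 - I*√1853670043234694927/11687654 ≈ 10034.0 - 116.49*I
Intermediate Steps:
I = 10034 (I = 9936 + 98 = 10034)
I - √(-13573 + (-11207/(-3817) + 1590/12248)) = 10034 - √(-13573 + (-11207/(-3817) + 1590/12248)) = 10034 - √(-13573 + (-11207*(-1/3817) + 1590*(1/12248))) = 10034 - √(-13573 + (11207/3817 + 795/6124)) = 10034 - √(-13573 + 71666183/23375308) = 10034 - √(-317201389301/23375308) = 10034 - I*√1853670043234694927/11687654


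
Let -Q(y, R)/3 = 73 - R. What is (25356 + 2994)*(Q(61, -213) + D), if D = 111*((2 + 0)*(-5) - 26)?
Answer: -137610900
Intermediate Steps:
Q(y, R) = -219 + 3*R (Q(y, R) = -3*(73 - R) = -219 + 3*R)
D = -3996 (D = 111*(2*(-5) - 26) = 111*(-10 - 26) = 111*(-36) = -3996)
(25356 + 2994)*(Q(61, -213) + D) = (25356 + 2994)*((-219 + 3*(-213)) - 3996) = 28350*((-219 - 639) - 3996) = 28350*(-858 - 3996) = 28350*(-4854) = -137610900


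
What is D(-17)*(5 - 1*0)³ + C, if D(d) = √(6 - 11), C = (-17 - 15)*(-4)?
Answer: 128 + 125*I*√5 ≈ 128.0 + 279.51*I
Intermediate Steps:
C = 128 (C = -32*(-4) = 128)
D(d) = I*√5 (D(d) = √(-5) = I*√5)
D(-17)*(5 - 1*0)³ + C = (I*√5)*(5 - 1*0)³ + 128 = (I*√5)*(5 + 0)³ + 128 = (I*√5)*5³ + 128 = (I*√5)*125 + 128 = 125*I*√5 + 128 = 128 + 125*I*√5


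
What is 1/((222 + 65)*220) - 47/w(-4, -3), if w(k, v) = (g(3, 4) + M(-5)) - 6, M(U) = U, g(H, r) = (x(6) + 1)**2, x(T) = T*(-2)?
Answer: -26977/63140 ≈ -0.42726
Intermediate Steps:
x(T) = -2*T
g(H, r) = 121 (g(H, r) = (-2*6 + 1)**2 = (-12 + 1)**2 = (-11)**2 = 121)
w(k, v) = 110 (w(k, v) = (121 - 5) - 6 = 116 - 6 = 110)
1/((222 + 65)*220) - 47/w(-4, -3) = 1/((222 + 65)*220) - 47/110 = (1/220)/287 - 47*1/110 = (1/287)*(1/220) - 47/110 = 1/63140 - 47/110 = -26977/63140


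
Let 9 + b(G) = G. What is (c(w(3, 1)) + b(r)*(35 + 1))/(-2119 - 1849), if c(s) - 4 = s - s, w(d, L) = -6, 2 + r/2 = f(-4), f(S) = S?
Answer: 47/248 ≈ 0.18952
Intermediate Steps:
r = -12 (r = -4 + 2*(-4) = -4 - 8 = -12)
b(G) = -9 + G
c(s) = 4 (c(s) = 4 + (s - s) = 4 + 0 = 4)
(c(w(3, 1)) + b(r)*(35 + 1))/(-2119 - 1849) = (4 + (-9 - 12)*(35 + 1))/(-2119 - 1849) = (4 - 21*36)/(-3968) = (4 - 756)*(-1/3968) = -752*(-1/3968) = 47/248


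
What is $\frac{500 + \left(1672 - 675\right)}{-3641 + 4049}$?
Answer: $\frac{499}{136} \approx 3.6691$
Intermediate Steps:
$\frac{500 + \left(1672 - 675\right)}{-3641 + 4049} = \frac{500 + \left(1672 - 675\right)}{408} = \left(500 + 997\right) \frac{1}{408} = 1497 \cdot \frac{1}{408} = \frac{499}{136}$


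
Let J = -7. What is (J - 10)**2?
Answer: 289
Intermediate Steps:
(J - 10)**2 = (-7 - 10)**2 = (-17)**2 = 289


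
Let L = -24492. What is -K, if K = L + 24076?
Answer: 416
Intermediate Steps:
K = -416 (K = -24492 + 24076 = -416)
-K = -1*(-416) = 416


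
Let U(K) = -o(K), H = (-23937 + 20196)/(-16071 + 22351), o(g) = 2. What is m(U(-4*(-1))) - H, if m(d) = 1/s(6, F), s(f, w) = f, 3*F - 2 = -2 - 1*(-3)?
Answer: 14363/18840 ≈ 0.76237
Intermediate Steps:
F = 1 (F = ⅔ + (-2 - 1*(-3))/3 = ⅔ + (-2 + 3)/3 = ⅔ + (⅓)*1 = ⅔ + ⅓ = 1)
H = -3741/6280 ≈ -0.59570
U(K) = -2 (U(K) = -1*2 = -2)
m(d) = ⅙ (m(d) = 1/6 = ⅙)
m(U(-4*(-1))) - H = ⅙ - 1*(-3741/6280) = ⅙ + 3741/6280 = 14363/18840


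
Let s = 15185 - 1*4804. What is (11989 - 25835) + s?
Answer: -3465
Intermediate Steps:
s = 10381 (s = 15185 - 4804 = 10381)
(11989 - 25835) + s = (11989 - 25835) + 10381 = -13846 + 10381 = -3465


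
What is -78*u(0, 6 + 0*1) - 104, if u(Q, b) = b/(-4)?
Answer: 13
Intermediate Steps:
u(Q, b) = -b/4 (u(Q, b) = b*(-¼) = -b/4)
-78*u(0, 6 + 0*1) - 104 = -(-39)*(6 + 0*1)/2 - 104 = -(-39)*(6 + 0)/2 - 104 = -(-39)*6/2 - 104 = -78*(-3/2) - 104 = 117 - 104 = 13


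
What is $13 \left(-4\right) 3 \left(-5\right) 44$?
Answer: $34320$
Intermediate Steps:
$13 \left(-4\right) 3 \left(-5\right) 44 = 13 \left(\left(-12\right) \left(-5\right)\right) 44 = 13 \cdot 60 \cdot 44 = 780 \cdot 44 = 34320$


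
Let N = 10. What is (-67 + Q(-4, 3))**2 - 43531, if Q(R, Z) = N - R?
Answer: -40722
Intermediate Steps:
Q(R, Z) = 10 - R
(-67 + Q(-4, 3))**2 - 43531 = (-67 + (10 - 1*(-4)))**2 - 43531 = (-67 + (10 + 4))**2 - 43531 = (-67 + 14)**2 - 43531 = (-53)**2 - 43531 = 2809 - 43531 = -40722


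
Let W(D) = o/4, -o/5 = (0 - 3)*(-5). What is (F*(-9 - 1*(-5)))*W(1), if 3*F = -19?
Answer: -475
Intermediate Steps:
F = -19/3 (F = (⅓)*(-19) = -19/3 ≈ -6.3333)
o = -75 (o = -5*(0 - 3)*(-5) = -(-15)*(-5) = -5*15 = -75)
W(D) = -75/4
(F*(-9 - 1*(-5)))*W(1) = -19*(-9 - 1*(-5))/3*(-75/4) = -19*(-9 + 5)/3*(-75/4) = -19/3*(-4)*(-75/4) = (76/3)*(-75/4) = -475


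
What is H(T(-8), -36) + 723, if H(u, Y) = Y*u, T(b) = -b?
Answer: 435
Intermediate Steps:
H(T(-8), -36) + 723 = -(-36)*(-8) + 723 = -36*8 + 723 = -288 + 723 = 435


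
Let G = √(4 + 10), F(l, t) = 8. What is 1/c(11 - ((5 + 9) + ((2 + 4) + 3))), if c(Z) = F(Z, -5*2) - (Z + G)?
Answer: 10/193 + √14/386 ≈ 0.061507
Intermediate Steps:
G = √14 ≈ 3.7417
c(Z) = 8 - Z - √14 (c(Z) = 8 - (Z + √14) = 8 + (-Z - √14) = 8 - Z - √14)
1/c(11 - ((5 + 9) + ((2 + 4) + 3))) = 1/(8 - (11 - ((5 + 9) + ((2 + 4) + 3))) - √14) = 1/(8 - (11 - (14 + (6 + 3))) - √14) = 1/(8 - (11 - (14 + 9)) - √14) = 1/(8 - (11 - 1*23) - √14) = 1/(8 - (11 - 23) - √14) = 1/(8 - 1*(-12) - √14) = 1/(8 + 12 - √14) = 1/(20 - √14)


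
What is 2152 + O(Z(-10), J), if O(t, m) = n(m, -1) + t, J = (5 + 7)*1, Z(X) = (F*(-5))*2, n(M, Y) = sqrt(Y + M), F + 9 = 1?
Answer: 2232 + sqrt(11) ≈ 2235.3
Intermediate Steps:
F = -8 (F = -9 + 1 = -8)
n(M, Y) = sqrt(M + Y)
Z(X) = 80 (Z(X) = -8*(-5)*2 = 40*2 = 80)
J = 12 (J = 12*1 = 12)
O(t, m) = t + sqrt(-1 + m) (O(t, m) = sqrt(m - 1) + t = sqrt(-1 + m) + t = t + sqrt(-1 + m))
2152 + O(Z(-10), J) = 2152 + (80 + sqrt(-1 + 12)) = 2152 + (80 + sqrt(11)) = 2232 + sqrt(11)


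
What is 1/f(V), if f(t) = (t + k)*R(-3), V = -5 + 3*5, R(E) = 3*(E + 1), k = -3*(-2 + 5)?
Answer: -1/6 ≈ -0.16667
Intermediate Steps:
k = -9 (k = -3*3 = -9)
R(E) = 3 + 3*E (R(E) = 3*(1 + E) = 3 + 3*E)
V = 10 (V = -5 + 15 = 10)
f(t) = 54 - 6*t (f(t) = (t - 9)*(3 + 3*(-3)) = (-9 + t)*(3 - 9) = (-9 + t)*(-6) = 54 - 6*t)
1/f(V) = 1/(54 - 6*10) = 1/(54 - 60) = 1/(-6) = -1/6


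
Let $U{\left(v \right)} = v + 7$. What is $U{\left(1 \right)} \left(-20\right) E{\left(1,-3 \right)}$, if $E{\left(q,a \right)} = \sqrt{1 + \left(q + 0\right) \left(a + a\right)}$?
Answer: $- 160 i \sqrt{5} \approx - 357.77 i$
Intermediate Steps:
$E{\left(q,a \right)} = \sqrt{1 + 2 a q}$ ($E{\left(q,a \right)} = \sqrt{1 + q 2 a} = \sqrt{1 + 2 a q}$)
$U{\left(v \right)} = 7 + v$
$U{\left(1 \right)} \left(-20\right) E{\left(1,-3 \right)} = \left(7 + 1\right) \left(-20\right) \sqrt{1 + 2 \left(-3\right) 1} = 8 \left(-20\right) \sqrt{1 - 6} = - 160 \sqrt{-5} = - 160 i \sqrt{5}$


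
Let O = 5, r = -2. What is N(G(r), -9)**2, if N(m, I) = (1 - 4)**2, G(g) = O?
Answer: 81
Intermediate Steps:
G(g) = 5
N(m, I) = 9 (N(m, I) = (-3)**2 = 9)
N(G(r), -9)**2 = 9**2 = 81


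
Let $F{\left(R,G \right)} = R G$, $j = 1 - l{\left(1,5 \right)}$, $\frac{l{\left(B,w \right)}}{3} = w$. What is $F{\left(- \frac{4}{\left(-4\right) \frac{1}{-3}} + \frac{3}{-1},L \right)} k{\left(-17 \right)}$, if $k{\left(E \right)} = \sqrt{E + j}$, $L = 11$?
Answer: $- 66 i \sqrt{31} \approx - 367.47 i$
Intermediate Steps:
$l{\left(B,w \right)} = 3 w$
$j = -14$ ($j = 1 - 3 \cdot 5 = 1 - 15 = -14$)
$F{\left(R,G \right)} = G R$
$k{\left(E \right)} = \sqrt{-14 + E}$ ($k{\left(E \right)} = \sqrt{E - 14} = \sqrt{-14 + E}$)
$F{\left(- \frac{4}{\left(-4\right) \frac{1}{-3}} + \frac{3}{-1},L \right)} k{\left(-17 \right)} = 11 \left(- \frac{4}{\left(-4\right) \frac{1}{-3}} + \frac{3}{-1}\right) \sqrt{-14 - 17} = 11 \left(- \frac{4}{\left(-4\right) \left(- \frac{1}{3}\right)} + 3 \left(-1\right)\right) \sqrt{-31} = 11 \left(- \frac{4}{\frac{4}{3}} - 3\right) i \sqrt{31} = 11 \left(\left(-4\right) \frac{3}{4} - 3\right) i \sqrt{31} = 11 \left(-3 - 3\right) i \sqrt{31} = 11 \left(-6\right) i \sqrt{31} = - 66 i \sqrt{31}$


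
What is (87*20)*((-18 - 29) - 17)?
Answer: -111360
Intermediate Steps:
(87*20)*((-18 - 29) - 17) = 1740*(-47 - 17) = 1740*(-64) = -111360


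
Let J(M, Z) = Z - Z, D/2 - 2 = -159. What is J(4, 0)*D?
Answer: 0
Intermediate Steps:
D = -314 (D = 4 + 2*(-159) = 4 - 318 = -314)
J(M, Z) = 0
J(4, 0)*D = 0*(-314) = 0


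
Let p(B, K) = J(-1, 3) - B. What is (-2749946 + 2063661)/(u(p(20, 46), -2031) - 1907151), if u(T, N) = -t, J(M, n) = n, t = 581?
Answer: 686285/1907732 ≈ 0.35974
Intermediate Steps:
p(B, K) = 3 - B
u(T, N) = -581 (u(T, N) = -1*581 = -581)
(-2749946 + 2063661)/(u(p(20, 46), -2031) - 1907151) = (-2749946 + 2063661)/(-581 - 1907151) = -686285/(-1907732) = -686285*(-1/1907732) = 686285/1907732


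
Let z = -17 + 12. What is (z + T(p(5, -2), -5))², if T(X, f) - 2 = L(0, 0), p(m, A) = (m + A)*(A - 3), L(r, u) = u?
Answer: 9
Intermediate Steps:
p(m, A) = (-3 + A)*(A + m) (p(m, A) = (A + m)*(-3 + A) = (-3 + A)*(A + m))
T(X, f) = 2 (T(X, f) = 2 + 0 = 2)
z = -5
(z + T(p(5, -2), -5))² = (-5 + 2)² = (-3)² = 9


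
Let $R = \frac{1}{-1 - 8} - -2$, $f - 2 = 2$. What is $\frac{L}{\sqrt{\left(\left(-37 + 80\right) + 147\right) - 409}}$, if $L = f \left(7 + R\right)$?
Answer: $- \frac{320 i \sqrt{219}}{1971} \approx - 2.4026 i$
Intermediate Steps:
$f = 4$ ($f = 2 + 2 = 4$)
$R = \frac{17}{9}$ ($R = \frac{1}{-1 - 8} + 2 = \frac{1}{-9} + 2 = - \frac{1}{9} + 2 = \frac{17}{9} \approx 1.8889$)
$L = \frac{320}{9}$ ($L = 4 \left(7 + \frac{17}{9}\right) = 4 \cdot \frac{80}{9} = \frac{320}{9} \approx 35.556$)
$\frac{L}{\sqrt{\left(\left(-37 + 80\right) + 147\right) - 409}} = \frac{320}{9 \sqrt{\left(\left(-37 + 80\right) + 147\right) - 409}} = \frac{320}{9 \sqrt{\left(43 + 147\right) - 409}} = \frac{320}{9 \sqrt{190 - 409}} = \frac{320}{9 \sqrt{-219}} = \frac{320}{9 i \sqrt{219}} = \frac{320 \left(- \frac{i \sqrt{219}}{219}\right)}{9} = - \frac{320 i \sqrt{219}}{1971}$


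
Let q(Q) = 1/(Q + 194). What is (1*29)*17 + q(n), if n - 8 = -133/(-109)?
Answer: 10920552/22151 ≈ 493.00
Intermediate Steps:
n = 1005/109 (n = 8 - 133/(-109) = 8 - 133*(-1/109) = 8 + 133/109 = 1005/109 ≈ 9.2202)
q(Q) = 1/(194 + Q)
(1*29)*17 + q(n) = (1*29)*17 + 1/(194 + 1005/109) = 29*17 + 1/(22151/109) = 493 + 109/22151 = 10920552/22151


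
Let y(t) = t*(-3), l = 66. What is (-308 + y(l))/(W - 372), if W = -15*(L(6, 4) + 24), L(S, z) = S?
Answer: 253/411 ≈ 0.61557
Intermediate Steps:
y(t) = -3*t
W = -450 (W = -15*(6 + 24) = -15*30 = -450)
(-308 + y(l))/(W - 372) = (-308 - 3*66)/(-450 - 372) = (-308 - 198)/(-822) = -506*(-1/822) = 253/411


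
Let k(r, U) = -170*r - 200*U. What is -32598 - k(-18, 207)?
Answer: 5742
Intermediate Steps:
k(r, U) = -200*U - 170*r
-32598 - k(-18, 207) = -32598 - (-200*207 - 170*(-18)) = -32598 - (-41400 + 3060) = -32598 - 1*(-38340) = -32598 + 38340 = 5742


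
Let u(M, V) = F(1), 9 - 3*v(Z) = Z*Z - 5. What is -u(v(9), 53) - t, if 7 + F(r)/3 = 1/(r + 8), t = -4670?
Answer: 14072/3 ≈ 4690.7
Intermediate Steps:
v(Z) = 14/3 - Z²/3 (v(Z) = 3 - (Z*Z - 5)/3 = 3 - (Z² - 5)/3 = 3 - (-5 + Z²)/3 = 3 + (5/3 - Z²/3) = 14/3 - Z²/3)
F(r) = -21 + 3/(8 + r) (F(r) = -21 + 3/(r + 8) = -21 + 3/(8 + r))
u(M, V) = -62/3 (u(M, V) = 3*(-55 - 7*1)/(8 + 1) = 3*(-55 - 7)/9 = 3*(⅑)*(-62) = -62/3)
-u(v(9), 53) - t = -1*(-62/3) - 1*(-4670) = 62/3 + 4670 = 14072/3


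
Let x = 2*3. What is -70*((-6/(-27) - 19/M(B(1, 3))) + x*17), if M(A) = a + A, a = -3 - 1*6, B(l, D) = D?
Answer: -66395/9 ≈ -7377.2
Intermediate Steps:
x = 6
a = -9 (a = -3 - 6 = -9)
M(A) = -9 + A
-70*((-6/(-27) - 19/M(B(1, 3))) + x*17) = -70*((-6/(-27) - 19/(-9 + 3)) + 6*17) = -70*((-6*(-1/27) - 19/(-6)) + 102) = -70*((2/9 - 19*(-⅙)) + 102) = -70*((2/9 + 19/6) + 102) = -70*(61/18 + 102) = -70*1897/18 = -66395/9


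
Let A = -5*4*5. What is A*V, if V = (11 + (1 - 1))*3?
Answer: -3300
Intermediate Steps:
A = -100 (A = -20*5 = -100)
V = 33 (V = (11 + 0)*3 = 11*3 = 33)
A*V = -100*33 = -3300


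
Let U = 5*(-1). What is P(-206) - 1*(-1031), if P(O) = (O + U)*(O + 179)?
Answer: 6728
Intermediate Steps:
U = -5
P(O) = (-5 + O)*(179 + O) (P(O) = (O - 5)*(O + 179) = (-5 + O)*(179 + O))
P(-206) - 1*(-1031) = (-895 + (-206)² + 174*(-206)) - 1*(-1031) = (-895 + 42436 - 35844) + 1031 = 5697 + 1031 = 6728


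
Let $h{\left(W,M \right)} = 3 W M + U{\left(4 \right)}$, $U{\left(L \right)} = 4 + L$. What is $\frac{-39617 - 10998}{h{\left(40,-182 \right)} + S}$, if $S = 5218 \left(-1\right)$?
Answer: $\frac{10123}{5410} \approx 1.8712$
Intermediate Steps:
$S = -5218$
$h{\left(W,M \right)} = 8 + 3 M W$ ($h{\left(W,M \right)} = 3 W M + \left(4 + 4\right) = 3 M W + 8 = 8 + 3 M W$)
$\frac{-39617 - 10998}{h{\left(40,-182 \right)} + S} = \frac{-39617 - 10998}{\left(8 + 3 \left(-182\right) 40\right) - 5218} = - \frac{50615}{\left(8 - 21840\right) - 5218} = - \frac{50615}{-21832 - 5218} = - \frac{50615}{-27050} = \left(-50615\right) \left(- \frac{1}{27050}\right) = \frac{10123}{5410}$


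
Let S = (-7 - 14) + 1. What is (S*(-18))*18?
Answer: 6480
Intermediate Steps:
S = -20 (S = -21 + 1 = -20)
(S*(-18))*18 = -20*(-18)*18 = 360*18 = 6480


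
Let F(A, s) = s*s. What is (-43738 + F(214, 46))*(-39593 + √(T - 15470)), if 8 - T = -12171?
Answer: 1647939846 - 41622*I*√3291 ≈ 1.6479e+9 - 2.3877e+6*I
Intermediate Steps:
T = 12179 (T = 8 - 1*(-12171) = 8 + 12171 = 12179)
F(A, s) = s²
(-43738 + F(214, 46))*(-39593 + √(T - 15470)) = (-43738 + 46²)*(-39593 + √(12179 - 15470)) = (-43738 + 2116)*(-39593 + √(-3291)) = -41622*(-39593 + I*√3291) = 1647939846 - 41622*I*√3291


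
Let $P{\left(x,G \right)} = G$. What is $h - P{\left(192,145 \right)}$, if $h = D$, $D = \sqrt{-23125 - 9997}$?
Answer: $-145 + i \sqrt{33122} \approx -145.0 + 181.99 i$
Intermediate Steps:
$D = i \sqrt{33122}$ ($D = \sqrt{-33122} = i \sqrt{33122} \approx 181.99 i$)
$h = i \sqrt{33122} \approx 181.99 i$
$h - P{\left(192,145 \right)} = i \sqrt{33122} - 145 = -145 + i \sqrt{33122}$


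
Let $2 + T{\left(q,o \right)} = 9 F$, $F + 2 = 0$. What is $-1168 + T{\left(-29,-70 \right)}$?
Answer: $-1188$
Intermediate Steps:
$F = -2$ ($F = -2 + 0 = -2$)
$T{\left(q,o \right)} = -20$ ($T{\left(q,o \right)} = -2 + 9 \left(-2\right) = -2 - 18 = -20$)
$-1168 + T{\left(-29,-70 \right)} = -1168 - 20 = -1188$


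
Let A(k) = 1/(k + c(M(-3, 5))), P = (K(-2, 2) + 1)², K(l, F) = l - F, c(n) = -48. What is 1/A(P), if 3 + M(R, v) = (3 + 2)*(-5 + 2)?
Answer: -39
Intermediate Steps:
M(R, v) = -18 (M(R, v) = -3 + (3 + 2)*(-5 + 2) = -3 + 5*(-3) = -3 - 15 = -18)
P = 9 (P = ((-2 - 1*2) + 1)² = ((-2 - 2) + 1)² = (-4 + 1)² = (-3)² = 9)
A(k) = 1/(-48 + k) (A(k) = 1/(k - 48) = 1/(-48 + k))
1/A(P) = 1/(1/(-48 + 9)) = 1/(1/(-39)) = 1/(-1/39) = -39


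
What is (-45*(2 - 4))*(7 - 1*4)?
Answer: 270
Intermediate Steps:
(-45*(2 - 4))*(7 - 1*4) = (-45*(-2))*(7 - 4) = -45*(-2)*3 = 90*3 = 270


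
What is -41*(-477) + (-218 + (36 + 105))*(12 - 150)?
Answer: 30183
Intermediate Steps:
-41*(-477) + (-218 + (36 + 105))*(12 - 150) = 19557 + (-218 + 141)*(-138) = 19557 - 77*(-138) = 19557 + 10626 = 30183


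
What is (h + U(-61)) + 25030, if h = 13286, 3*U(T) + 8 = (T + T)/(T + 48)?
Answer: 498114/13 ≈ 38316.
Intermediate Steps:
U(T) = -8/3 + 2*T/(3*(48 + T)) (U(T) = -8/3 + ((T + T)/(T + 48))/3 = -8/3 + ((2*T)/(48 + T))/3 = -8/3 + (2*T/(48 + T))/3 = -8/3 + 2*T/(3*(48 + T)))
(h + U(-61)) + 25030 = (13286 + 2*(-64 - 1*(-61))/(48 - 61)) + 25030 = (13286 + 2*(-64 + 61)/(-13)) + 25030 = (13286 + 2*(-1/13)*(-3)) + 25030 = (13286 + 6/13) + 25030 = 172724/13 + 25030 = 498114/13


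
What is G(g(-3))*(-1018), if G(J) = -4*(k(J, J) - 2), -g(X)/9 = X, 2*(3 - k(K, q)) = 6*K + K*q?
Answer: -1810004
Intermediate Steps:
k(K, q) = 3 - 3*K - K*q/2 (k(K, q) = 3 - (6*K + K*q)/2 = 3 + (-3*K - K*q/2) = 3 - 3*K - K*q/2)
g(X) = -9*X
G(J) = -4 + 2*J² + 12*J (G(J) = -4*((3 - 3*J - J*J/2) - 2) = -4*((3 - 3*J - J²/2) - 2) = -4*(1 - 3*J - J²/2) = -4 + 2*J² + 12*J)
G(g(-3))*(-1018) = (-4 + 2*(-9*(-3))² + 12*(-9*(-3)))*(-1018) = (-4 + 2*27² + 12*27)*(-1018) = (-4 + 2*729 + 324)*(-1018) = (-4 + 1458 + 324)*(-1018) = 1778*(-1018) = -1810004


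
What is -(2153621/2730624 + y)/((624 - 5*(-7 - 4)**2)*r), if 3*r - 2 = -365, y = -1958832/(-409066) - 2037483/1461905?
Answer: 55995951799567709/30771848045518419840 ≈ 0.0018197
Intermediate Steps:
y = 16640666181/4901767465 (y = -1958832*(-1/409066) - 2037483*1/1461905 = 16056/3353 - 2037483/1461905 = 16640666181/4901767465 ≈ 3.3948)
r = -121 (r = 2/3 + (1/3)*(-365) = 2/3 - 365/3 = -121)
-(2153621/2730624 + y)/((624 - 5*(-7 - 4)**2)*r) = -(2153621/2730624 + 16640666181/4901767465)/((624 - 5*(-7 - 4)**2)*(-121)) = -(2153621*(1/2730624) + 16640666181/4901767465)/((624 - 5*(-11)**2)*(-121)) = -(2153621/2730624 + 16640666181/4901767465)/((624 - 5*121)*(-121)) = -55995951799567709/(13384883882348160*((624 - 605)*(-121))) = -55995951799567709/(13384883882348160*(19*(-121))) = -55995951799567709/(13384883882348160*(-2299)) = -55995951799567709*(-1)/(13384883882348160*2299) = -1*(-55995951799567709/30771848045518419840) = 55995951799567709/30771848045518419840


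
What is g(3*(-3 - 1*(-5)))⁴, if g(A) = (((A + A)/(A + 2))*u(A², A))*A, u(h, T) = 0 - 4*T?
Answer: 2176782336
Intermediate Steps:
u(h, T) = -4*T
g(A) = -8*A³/(2 + A) (g(A) = (((A + A)/(A + 2))*(-4*A))*A = (((2*A)/(2 + A))*(-4*A))*A = ((2*A/(2 + A))*(-4*A))*A = (-8*A²/(2 + A))*A = -8*A³/(2 + A))
g(3*(-3 - 1*(-5)))⁴ = (-8*(3*(-3 - 1*(-5)))³/(2 + 3*(-3 - 1*(-5))))⁴ = (-8*(3*(-3 + 5))³/(2 + 3*(-3 + 5)))⁴ = (-8*(3*2)³/(2 + 3*2))⁴ = (-8*6³/(2 + 6))⁴ = (-8*216/8)⁴ = (-8*216*⅛)⁴ = (-216)⁴ = 2176782336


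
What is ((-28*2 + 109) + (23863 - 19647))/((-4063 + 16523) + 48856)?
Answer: 4269/61316 ≈ 0.069623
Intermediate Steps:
((-28*2 + 109) + (23863 - 19647))/((-4063 + 16523) + 48856) = ((-56 + 109) + 4216)/(12460 + 48856) = (53 + 4216)/61316 = 4269*(1/61316) = 4269/61316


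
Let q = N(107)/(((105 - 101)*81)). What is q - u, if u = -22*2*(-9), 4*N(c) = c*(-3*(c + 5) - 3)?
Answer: -183163/432 ≈ -423.99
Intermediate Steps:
N(c) = c*(-18 - 3*c)/4 (N(c) = (c*(-3*(c + 5) - 3))/4 = (c*(-3*(5 + c) - 3))/4 = (c*((-15 - 3*c) - 3))/4 = (c*(-18 - 3*c))/4 = c*(-18 - 3*c)/4)
q = -12091/432 (q = (-¾*107*(6 + 107))/(((105 - 101)*81)) = (-¾*107*113)/((4*81)) = -36273/4/324 = -36273/4*1/324 = -12091/432 ≈ -27.988)
u = 396 (u = -44*(-9) = 396)
q - u = -12091/432 - 1*396 = -12091/432 - 396 = -183163/432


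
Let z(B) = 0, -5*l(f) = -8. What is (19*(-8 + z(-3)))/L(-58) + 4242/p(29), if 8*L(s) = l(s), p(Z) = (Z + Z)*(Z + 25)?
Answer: -396013/522 ≈ -758.65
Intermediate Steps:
l(f) = 8/5 (l(f) = -⅕*(-8) = 8/5)
p(Z) = 2*Z*(25 + Z) (p(Z) = (2*Z)*(25 + Z) = 2*Z*(25 + Z))
L(s) = ⅕ (L(s) = (⅛)*(8/5) = ⅕)
(19*(-8 + z(-3)))/L(-58) + 4242/p(29) = (19*(-8 + 0))/(⅕) + 4242/((2*29*(25 + 29))) = (19*(-8))*5 + 4242/((2*29*54)) = -152*5 + 4242/3132 = -760 + 4242*(1/3132) = -760 + 707/522 = -396013/522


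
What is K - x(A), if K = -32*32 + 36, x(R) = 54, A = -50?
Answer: -1042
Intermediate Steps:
K = -988 (K = -1024 + 36 = -988)
K - x(A) = -988 - 1*54 = -988 - 54 = -1042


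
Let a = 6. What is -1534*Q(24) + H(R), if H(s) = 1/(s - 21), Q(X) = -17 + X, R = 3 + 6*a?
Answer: -193283/18 ≈ -10738.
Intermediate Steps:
R = 39 (R = 3 + 6*6 = 3 + 36 = 39)
H(s) = 1/(-21 + s)
-1534*Q(24) + H(R) = -1534*(-17 + 24) + 1/(-21 + 39) = -1534*7 + 1/18 = -10738 + 1/18 = -193283/18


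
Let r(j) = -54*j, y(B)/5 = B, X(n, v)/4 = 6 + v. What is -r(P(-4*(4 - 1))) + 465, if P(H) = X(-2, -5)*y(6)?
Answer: 6945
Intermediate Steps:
X(n, v) = 24 + 4*v (X(n, v) = 4*(6 + v) = 24 + 4*v)
y(B) = 5*B
P(H) = 120 (P(H) = (24 + 4*(-5))*(5*6) = (24 - 20)*30 = 4*30 = 120)
-r(P(-4*(4 - 1))) + 465 = -(-54)*120 + 465 = -1*(-6480) + 465 = 6480 + 465 = 6945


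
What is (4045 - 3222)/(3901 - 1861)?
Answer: 823/2040 ≈ 0.40343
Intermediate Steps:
(4045 - 3222)/(3901 - 1861) = 823/2040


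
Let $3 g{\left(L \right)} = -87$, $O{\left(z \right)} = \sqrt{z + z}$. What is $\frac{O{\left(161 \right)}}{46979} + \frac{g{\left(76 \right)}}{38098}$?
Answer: $- \frac{29}{38098} + \frac{\sqrt{322}}{46979} \approx -0.00037923$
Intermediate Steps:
$O{\left(z \right)} = \sqrt{2} \sqrt{z}$ ($O{\left(z \right)} = \sqrt{2 z} = \sqrt{2} \sqrt{z}$)
$g{\left(L \right)} = -29$ ($g{\left(L \right)} = \frac{1}{3} \left(-87\right) = -29$)
$\frac{O{\left(161 \right)}}{46979} + \frac{g{\left(76 \right)}}{38098} = \frac{\sqrt{2} \sqrt{161}}{46979} - \frac{29}{38098} = \sqrt{322} \cdot \frac{1}{46979} - \frac{29}{38098} = \frac{\sqrt{322}}{46979} - \frac{29}{38098} = - \frac{29}{38098} + \frac{\sqrt{322}}{46979}$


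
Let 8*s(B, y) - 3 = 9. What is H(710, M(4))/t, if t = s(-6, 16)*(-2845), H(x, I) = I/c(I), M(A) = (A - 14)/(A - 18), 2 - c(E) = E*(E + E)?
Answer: -7/40968 ≈ -0.00017087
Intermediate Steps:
s(B, y) = 3/2 (s(B, y) = 3/8 + (⅛)*9 = 3/8 + 9/8 = 3/2)
c(E) = 2 - 2*E² (c(E) = 2 - E*(E + E) = 2 - E*2*E = 2 - 2*E²)
M(A) = (-14 + A)/(-18 + A)
H(x, I) = I/(2 - 2*I²)
t = -8535/2 (t = (3/2)*(-2845) = -8535/2 ≈ -4267.5)
H(710, M(4))/t = (-(-14 + 4)/(-18 + 4)/(-2 + 2*((-14 + 4)/(-18 + 4))²))/(-8535/2) = --10/(-14)/(-2 + 2*(-10/(-14))²)*(-2/8535) = -(-1/14*(-10))/(-2 + 2*(-1/14*(-10))²)*(-2/8535) = -1*5/7/(-2 + 2*(5/7)²)*(-2/8535) = -1*5/7/(-2 + 2*(25/49))*(-2/8535) = -1*5/7/(-2 + 50/49)*(-2/8535) = -1*5/7/(-48/49)*(-2/8535) = -1*5/7*(-49/48)*(-2/8535) = (35/48)*(-2/8535) = -7/40968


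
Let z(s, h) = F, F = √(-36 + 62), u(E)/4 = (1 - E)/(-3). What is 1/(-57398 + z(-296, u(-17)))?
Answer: -28699/1647265189 - √26/3294530378 ≈ -1.7424e-5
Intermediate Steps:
u(E) = -4/3 + 4*E/3 (u(E) = 4*((1 - E)/(-3)) = 4*((1 - E)*(-⅓)) = 4*(-⅓ + E/3) = -4/3 + 4*E/3)
F = √26 ≈ 5.0990
z(s, h) = √26
1/(-57398 + z(-296, u(-17))) = 1/(-57398 + √26)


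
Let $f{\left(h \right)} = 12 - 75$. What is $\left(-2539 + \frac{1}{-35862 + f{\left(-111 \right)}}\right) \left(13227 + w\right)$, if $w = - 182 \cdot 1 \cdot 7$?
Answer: $- \frac{1090275873928}{35925} \approx -3.0349 \cdot 10^{7}$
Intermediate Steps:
$f{\left(h \right)} = -63$
$w = -1274$ ($w = \left(-182\right) 7 = -1274$)
$\left(-2539 + \frac{1}{-35862 + f{\left(-111 \right)}}\right) \left(13227 + w\right) = \left(-2539 + \frac{1}{-35862 - 63}\right) \left(13227 - 1274\right) = \left(-2539 + \frac{1}{-35925}\right) 11953 = \left(-2539 - \frac{1}{35925}\right) 11953 = \left(- \frac{91213576}{35925}\right) 11953 = - \frac{1090275873928}{35925}$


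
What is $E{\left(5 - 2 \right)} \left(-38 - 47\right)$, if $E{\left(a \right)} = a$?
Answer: $-255$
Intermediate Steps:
$E{\left(5 - 2 \right)} \left(-38 - 47\right) = \left(5 - 2\right) \left(-38 - 47\right) = 3 \left(-85\right) = -255$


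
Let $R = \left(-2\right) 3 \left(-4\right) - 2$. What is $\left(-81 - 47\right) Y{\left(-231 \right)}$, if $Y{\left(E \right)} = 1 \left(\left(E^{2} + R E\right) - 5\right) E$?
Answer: $1427365632$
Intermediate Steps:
$R = 22$ ($R = \left(-6\right) \left(-4\right) - 2 = 24 - 2 = 22$)
$Y{\left(E \right)} = E \left(-5 + E^{2} + 22 E\right)$ ($Y{\left(E \right)} = 1 \left(\left(E^{2} + 22 E\right) - 5\right) E = 1 \left(-5 + E^{2} + 22 E\right) E = \left(-5 + E^{2} + 22 E\right) E = E \left(-5 + E^{2} + 22 E\right)$)
$\left(-81 - 47\right) Y{\left(-231 \right)} = \left(-81 - 47\right) \left(- 231 \left(-5 + \left(-231\right)^{2} + 22 \left(-231\right)\right)\right) = \left(-81 - 47\right) \left(- 231 \left(-5 + 53361 - 5082\right)\right) = - 128 \left(\left(-231\right) 48274\right) = \left(-128\right) \left(-11151294\right) = 1427365632$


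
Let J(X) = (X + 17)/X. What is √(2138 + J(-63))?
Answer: 2*√235795/21 ≈ 46.246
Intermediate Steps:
J(X) = (17 + X)/X
√(2138 + J(-63)) = √(2138 + (17 - 63)/(-63)) = √(2138 - 1/63*(-46)) = √(2138 + 46/63) = √(134740/63) = 2*√235795/21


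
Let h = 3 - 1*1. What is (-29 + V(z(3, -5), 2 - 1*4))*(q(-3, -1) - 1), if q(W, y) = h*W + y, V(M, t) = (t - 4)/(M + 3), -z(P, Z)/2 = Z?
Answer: 3064/13 ≈ 235.69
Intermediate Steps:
z(P, Z) = -2*Z
h = 2 (h = 3 - 1 = 2)
V(M, t) = (-4 + t)/(3 + M)
q(W, y) = y + 2*W (q(W, y) = 2*W + y = y + 2*W)
(-29 + V(z(3, -5), 2 - 1*4))*(q(-3, -1) - 1) = (-29 + (-4 + (2 - 1*4))/(3 - 2*(-5)))*((-1 + 2*(-3)) - 1) = (-29 + (-4 + (2 - 4))/(3 + 10))*((-1 - 6) - 1) = (-29 + (-4 - 2)/13)*(-7 - 1) = (-29 + (1/13)*(-6))*(-8) = (-29 - 6/13)*(-8) = -383/13*(-8) = 3064/13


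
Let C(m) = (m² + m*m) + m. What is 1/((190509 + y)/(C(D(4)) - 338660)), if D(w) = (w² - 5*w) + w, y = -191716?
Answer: 338660/1207 ≈ 280.58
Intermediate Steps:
D(w) = w² - 4*w
C(m) = m + 2*m² (C(m) = (m² + m²) + m = 2*m² + m = m + 2*m²)
1/((190509 + y)/(C(D(4)) - 338660)) = 1/((190509 - 191716)/((4*(-4 + 4))*(1 + 2*(4*(-4 + 4))) - 338660)) = 1/(-1207/((4*0)*(1 + 2*(4*0)) - 338660)) = 1/(-1207/(0*(1 + 2*0) - 338660)) = 1/(-1207/(0*(1 + 0) - 338660)) = 1/(-1207/(0*1 - 338660)) = 1/(-1207/(0 - 338660)) = 1/(-1207/(-338660)) = 1/(-1207*(-1/338660)) = 1/(1207/338660) = 338660/1207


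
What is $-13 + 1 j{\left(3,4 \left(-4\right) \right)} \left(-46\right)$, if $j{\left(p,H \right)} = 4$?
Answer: $-197$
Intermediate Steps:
$-13 + 1 j{\left(3,4 \left(-4\right) \right)} \left(-46\right) = -13 + 1 \cdot 4 \left(-46\right) = -13 + 4 \left(-46\right) = -13 - 184 = -197$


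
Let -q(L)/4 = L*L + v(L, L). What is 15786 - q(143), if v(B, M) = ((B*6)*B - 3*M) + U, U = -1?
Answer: 586638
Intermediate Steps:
v(B, M) = -1 - 3*M + 6*B² (v(B, M) = ((B*6)*B - 3*M) - 1 = ((6*B)*B - 3*M) - 1 = (6*B² - 3*M) - 1 = (-3*M + 6*B²) - 1 = -1 - 3*M + 6*B²)
q(L) = 4 - 28*L² + 12*L (q(L) = -4*(L*L + (-1 - 3*L + 6*L²)) = -4*(L² + (-1 - 3*L + 6*L²)) = -4*(-1 - 3*L + 7*L²) = 4 - 28*L² + 12*L)
15786 - q(143) = 15786 - (4 - 28*143² + 12*143) = 15786 - (4 - 28*20449 + 1716) = 15786 - (4 - 572572 + 1716) = 15786 - 1*(-570852) = 15786 + 570852 = 586638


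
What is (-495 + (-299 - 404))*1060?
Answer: -1269880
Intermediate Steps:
(-495 + (-299 - 404))*1060 = (-495 - 703)*1060 = -1198*1060 = -1269880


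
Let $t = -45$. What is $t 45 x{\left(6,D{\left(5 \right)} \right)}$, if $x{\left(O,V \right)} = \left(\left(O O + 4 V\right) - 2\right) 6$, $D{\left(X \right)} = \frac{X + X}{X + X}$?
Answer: $-461700$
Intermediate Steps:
$D{\left(X \right)} = 1$ ($D{\left(X \right)} = \frac{2 X}{2 X} = 2 X \frac{1}{2 X} = 1$)
$x{\left(O,V \right)} = -12 + 6 O^{2} + 24 V$ ($x{\left(O,V \right)} = \left(\left(O^{2} + 4 V\right) - 2\right) 6 = \left(-2 + O^{2} + 4 V\right) 6 = -12 + 6 O^{2} + 24 V$)
$t 45 x{\left(6,D{\left(5 \right)} \right)} = \left(-45\right) 45 \left(-12 + 6 \cdot 6^{2} + 24 \cdot 1\right) = - 2025 \left(-12 + 6 \cdot 36 + 24\right) = - 2025 \left(-12 + 216 + 24\right) = \left(-2025\right) 228 = -461700$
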